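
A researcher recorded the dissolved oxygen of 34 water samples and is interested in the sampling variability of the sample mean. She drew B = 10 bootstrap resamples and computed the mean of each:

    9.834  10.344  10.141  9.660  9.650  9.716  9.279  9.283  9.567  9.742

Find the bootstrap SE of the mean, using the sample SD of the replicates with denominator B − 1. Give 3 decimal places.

SE* = 0.333

Bootstrap SE is the standard deviation of the 10 replicate means.
Mean of replicates: (9.834 + 10.344 + 10.141 + 9.660 + 9.650 + 9.716 + 9.279 + 9.283 + 9.567 + 9.742) / 10 = 97.2160 / 10 = 9.7216
Sum of squared deviations: (+0.1124)² + (+0.6224)² + (+0.4194)² + (−0.0616)² + (−0.0716)² + (−0.0056)² + (−0.4426)² + (−0.4386)² + (−0.1546)² + (+0.0204)² = 0.9974
Variance = 0.9974 / 9 = 0.1108
SE* = √0.1108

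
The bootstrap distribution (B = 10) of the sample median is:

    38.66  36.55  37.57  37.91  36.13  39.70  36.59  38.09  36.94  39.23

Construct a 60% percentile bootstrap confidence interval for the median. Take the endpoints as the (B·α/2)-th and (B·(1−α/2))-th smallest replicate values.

(36.55, 38.66)

Sorted replicates: 36.13, 36.55, 36.59, 36.94, 37.57, 37.91, 38.09, 38.66, 39.23, 39.70
α = 0.40; lower rank = 10 × 0.200 = 2; upper rank = 10 × 0.800 = 8.
The 2nd smallest replicate is 36.55; the 8th is 38.66.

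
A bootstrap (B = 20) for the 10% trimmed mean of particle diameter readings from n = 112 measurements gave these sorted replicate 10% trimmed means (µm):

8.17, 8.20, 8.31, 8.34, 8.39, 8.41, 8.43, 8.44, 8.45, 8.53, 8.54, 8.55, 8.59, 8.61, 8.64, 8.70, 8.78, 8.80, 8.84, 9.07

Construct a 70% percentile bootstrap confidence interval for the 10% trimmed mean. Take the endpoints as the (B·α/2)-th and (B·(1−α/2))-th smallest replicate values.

(8.31, 8.78)

α = 0.30; lower rank = 20 × 0.150 = 3; upper rank = 20 × 0.850 = 17.
The 3rd smallest replicate is 8.31; the 17th is 8.78.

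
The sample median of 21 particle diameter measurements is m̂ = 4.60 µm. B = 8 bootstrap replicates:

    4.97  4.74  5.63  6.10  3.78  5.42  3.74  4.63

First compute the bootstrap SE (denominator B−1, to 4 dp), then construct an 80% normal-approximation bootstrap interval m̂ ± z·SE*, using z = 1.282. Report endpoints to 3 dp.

(3.523, 5.677)

Mean of replicates = 4.8762; sum of squared deviations = 4.9422; SE* = √(4.9422/7) = 0.8403
Margin = 1.282 × 0.8403 = 1.0773
Interval: 4.60 ± 1.0773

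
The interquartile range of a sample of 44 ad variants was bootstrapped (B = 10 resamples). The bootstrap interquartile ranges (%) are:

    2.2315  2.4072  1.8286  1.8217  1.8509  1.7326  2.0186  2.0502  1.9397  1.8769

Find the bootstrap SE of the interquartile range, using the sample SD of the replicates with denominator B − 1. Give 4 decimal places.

Bootstrap SE is the standard deviation of the 10 replicate interquartile ranges.
Mean of replicates: (2.2315 + 2.4072 + 1.8286 + 1.8217 + 1.8509 + 1.7326 + 2.0186 + 2.0502 + 1.9397 + 1.8769) / 10 = 19.75790 / 10 = 1.97579
Sum of squared deviations: (+0.25571)² + (+0.43141)² + (−0.14719)² + (−0.15409)² + (−0.12489)² + (−0.24319)² + (+0.04281)² + (+0.07441)² + (−0.03609)² + (−0.09889)² = 0.39010
Variance = 0.39010 / 9 = 0.04334
SE* = √0.04334

SE* = 0.2082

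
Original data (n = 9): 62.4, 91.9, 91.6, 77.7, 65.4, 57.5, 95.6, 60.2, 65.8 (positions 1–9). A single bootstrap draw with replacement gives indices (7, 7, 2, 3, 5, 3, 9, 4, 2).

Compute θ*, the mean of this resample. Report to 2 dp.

Resample values: 95.6, 95.6, 91.9, 91.6, 65.4, 91.6, 65.8, 77.7, 91.9.
Mean = (95.6 + 95.6 + 91.9 + 91.6 + 65.4 + 91.6 + 65.8 + 77.7 + 91.9) / 9 = 767.10 / 9 = 85.23

θ* = 85.23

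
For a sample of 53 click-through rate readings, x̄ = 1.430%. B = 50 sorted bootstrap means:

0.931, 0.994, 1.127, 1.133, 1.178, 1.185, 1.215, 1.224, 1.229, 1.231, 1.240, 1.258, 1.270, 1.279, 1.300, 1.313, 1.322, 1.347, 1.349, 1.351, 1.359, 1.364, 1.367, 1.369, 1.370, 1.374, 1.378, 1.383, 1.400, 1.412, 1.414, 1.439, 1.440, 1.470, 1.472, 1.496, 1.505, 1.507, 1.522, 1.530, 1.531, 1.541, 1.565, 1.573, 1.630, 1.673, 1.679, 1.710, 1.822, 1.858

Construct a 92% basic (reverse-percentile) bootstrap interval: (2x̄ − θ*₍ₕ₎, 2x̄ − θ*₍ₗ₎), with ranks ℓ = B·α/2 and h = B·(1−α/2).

(1.150, 1.866)

Percentile endpoints at ranks 2 and 48: θ*₍2₎ = 0.994, θ*₍48₎ = 1.710.
Basic interval reflects these around x̄:
  lower = 2 × 1.430 − 1.710 = 1.150
  upper = 2 × 1.430 − 0.994 = 1.866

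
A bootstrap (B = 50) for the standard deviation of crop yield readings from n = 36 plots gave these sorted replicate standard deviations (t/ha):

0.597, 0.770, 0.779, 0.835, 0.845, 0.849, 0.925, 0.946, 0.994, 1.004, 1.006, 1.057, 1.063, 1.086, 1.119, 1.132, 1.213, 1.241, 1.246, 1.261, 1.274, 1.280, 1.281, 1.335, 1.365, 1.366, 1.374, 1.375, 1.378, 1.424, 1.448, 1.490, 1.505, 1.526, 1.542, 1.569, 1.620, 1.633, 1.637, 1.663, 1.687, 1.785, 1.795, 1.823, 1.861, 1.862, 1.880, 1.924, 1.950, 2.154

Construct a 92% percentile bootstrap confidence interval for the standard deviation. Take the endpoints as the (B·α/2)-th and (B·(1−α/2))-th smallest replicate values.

(0.770, 1.924)

α = 0.08; lower rank = 50 × 0.040 = 2; upper rank = 50 × 0.960 = 48.
The 2nd smallest replicate is 0.770; the 48th is 1.924.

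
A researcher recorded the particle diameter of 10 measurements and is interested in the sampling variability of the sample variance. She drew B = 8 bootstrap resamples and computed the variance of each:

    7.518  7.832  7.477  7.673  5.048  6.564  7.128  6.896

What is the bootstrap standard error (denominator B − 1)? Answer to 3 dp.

Bootstrap SE is the standard deviation of the 8 replicate variances.
Mean of replicates: (7.518 + 7.832 + 7.477 + 7.673 + 5.048 + 6.564 + 7.128 + 6.896) / 8 = 56.1360 / 8 = 7.0170
Sum of squared deviations: (+0.5010)² + (+0.8150)² + (+0.4600)² + (+0.6560)² + (−1.9690)² + (−0.4530)² + (+0.1110)² + (−0.1210)² = 5.6663
Variance = 5.6663 / 7 = 0.8095
SE* = √0.8095

SE* = 0.900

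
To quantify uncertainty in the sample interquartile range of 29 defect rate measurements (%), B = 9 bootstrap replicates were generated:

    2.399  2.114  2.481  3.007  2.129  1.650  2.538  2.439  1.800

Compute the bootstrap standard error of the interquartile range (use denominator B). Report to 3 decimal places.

Bootstrap SE is the standard deviation of the 9 replicate interquartile ranges.
Mean of replicates: (2.399 + 2.114 + 2.481 + 3.007 + 2.129 + 1.650 + 2.538 + 2.439 + 1.800) / 9 = 20.5570 / 9 = 2.2841
Sum of squared deviations: (+0.1149)² + (−0.1701)² + (+0.1969)² + (+0.7229)² + (−0.1551)² + (−0.6341)² + (+0.2539)² + (+0.1549)² + (−0.4841)² = 1.3524
Variance = 1.3524 / 9 = 0.1503
SE* = √0.1503

SE* = 0.388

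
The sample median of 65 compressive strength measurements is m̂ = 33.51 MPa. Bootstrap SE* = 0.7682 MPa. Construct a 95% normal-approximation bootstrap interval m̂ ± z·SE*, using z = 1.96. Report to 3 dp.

(32.004, 35.016)

Margin = 1.96 × 0.7682 = 1.5057
Interval: 33.51 ± 1.5057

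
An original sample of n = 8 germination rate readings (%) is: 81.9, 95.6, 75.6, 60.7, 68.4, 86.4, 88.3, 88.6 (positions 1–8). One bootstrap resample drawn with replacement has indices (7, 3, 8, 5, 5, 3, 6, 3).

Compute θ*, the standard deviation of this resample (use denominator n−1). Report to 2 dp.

Resample values: 88.3, 75.6, 88.6, 68.4, 68.4, 75.6, 86.4, 75.6.
Mean = 78.3625; sum of squared deviations = 489.5587
s² = 489.5587 / 7 = 69.9370
s = √69.9370 = 8.36

θ* = 8.36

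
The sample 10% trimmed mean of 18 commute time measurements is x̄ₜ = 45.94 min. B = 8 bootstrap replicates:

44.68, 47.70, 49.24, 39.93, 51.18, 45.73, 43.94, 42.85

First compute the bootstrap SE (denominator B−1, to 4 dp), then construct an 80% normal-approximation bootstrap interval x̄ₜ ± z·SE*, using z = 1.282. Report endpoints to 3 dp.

(41.290, 50.590)

Mean of replicates = 45.6562; sum of squared deviations = 92.1010; SE* = √(92.1010/7) = 3.6273
Margin = 1.282 × 3.6273 = 4.6502
Interval: 45.94 ± 4.6502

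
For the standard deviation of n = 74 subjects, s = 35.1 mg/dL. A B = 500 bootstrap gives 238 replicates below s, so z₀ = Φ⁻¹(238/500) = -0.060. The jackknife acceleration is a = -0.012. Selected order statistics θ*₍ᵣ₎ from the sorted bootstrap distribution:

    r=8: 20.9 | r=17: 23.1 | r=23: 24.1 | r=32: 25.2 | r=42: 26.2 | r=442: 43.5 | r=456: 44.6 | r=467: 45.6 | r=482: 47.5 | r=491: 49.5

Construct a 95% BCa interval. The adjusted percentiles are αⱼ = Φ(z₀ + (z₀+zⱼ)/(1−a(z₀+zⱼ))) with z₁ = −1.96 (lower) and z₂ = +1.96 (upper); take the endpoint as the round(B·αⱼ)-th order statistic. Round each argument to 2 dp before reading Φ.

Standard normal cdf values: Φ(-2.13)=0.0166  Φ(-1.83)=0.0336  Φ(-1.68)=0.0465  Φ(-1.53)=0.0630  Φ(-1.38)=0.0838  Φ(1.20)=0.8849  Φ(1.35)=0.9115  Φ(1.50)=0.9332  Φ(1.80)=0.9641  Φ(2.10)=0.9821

(20.9, 47.5)

Lower: z₀ + z₁ = -0.060 + (-1.960) = -2.020; 1 − a(z₀+z₁) = 1 − (-0.012)(-2.020) = 0.9758; argument = -0.060 + (-2.020)/0.9758 = -2.1302 → -2.13.
α₁ = Φ(-2.13) = 0.0166; rank = round(500 × 0.0166) = 8; θ*₍8₎ = 20.9.
Upper: z₀ + z₂ = 1.900; 1 − a(z₀+z₂) = 1.0228; argument = 1.7976 → 1.80; α₂ = 0.9641; rank = 482; θ*₍482₎ = 47.5.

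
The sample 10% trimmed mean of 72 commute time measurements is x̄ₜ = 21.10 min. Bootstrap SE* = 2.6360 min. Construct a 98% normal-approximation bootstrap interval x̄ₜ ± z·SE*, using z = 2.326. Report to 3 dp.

Margin = 2.326 × 2.6360 = 6.1313
Interval: 21.10 ± 6.1313

(14.969, 27.231)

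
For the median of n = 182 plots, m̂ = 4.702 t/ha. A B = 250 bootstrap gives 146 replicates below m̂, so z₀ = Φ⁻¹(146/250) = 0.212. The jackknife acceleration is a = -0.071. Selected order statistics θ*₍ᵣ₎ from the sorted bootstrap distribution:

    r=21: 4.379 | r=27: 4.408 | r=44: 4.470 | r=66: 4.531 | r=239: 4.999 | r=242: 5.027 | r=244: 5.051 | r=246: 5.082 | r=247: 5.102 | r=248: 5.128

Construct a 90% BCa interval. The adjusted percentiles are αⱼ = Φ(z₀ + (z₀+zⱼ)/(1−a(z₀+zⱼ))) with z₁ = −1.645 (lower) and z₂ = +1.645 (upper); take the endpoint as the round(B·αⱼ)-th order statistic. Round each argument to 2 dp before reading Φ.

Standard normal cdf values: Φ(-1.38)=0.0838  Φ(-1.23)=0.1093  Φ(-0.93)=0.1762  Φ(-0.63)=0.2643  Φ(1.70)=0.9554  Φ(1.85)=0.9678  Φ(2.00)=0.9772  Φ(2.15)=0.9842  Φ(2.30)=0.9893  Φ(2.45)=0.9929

(4.379, 5.027)

Lower: z₀ + z₁ = 0.212 + (-1.645) = -1.433; 1 − a(z₀+z₁) = 1 − (-0.071)(-1.433) = 0.8983; argument = 0.212 + (-1.433)/0.8983 = -1.3833 → -1.38.
α₁ = Φ(-1.38) = 0.0838; rank = round(250 × 0.0838) = 21; θ*₍21₎ = 4.379.
Upper: z₀ + z₂ = 1.857; 1 − a(z₀+z₂) = 1.1318; argument = 1.8527 → 1.85; α₂ = 0.9678; rank = 242; θ*₍242₎ = 5.027.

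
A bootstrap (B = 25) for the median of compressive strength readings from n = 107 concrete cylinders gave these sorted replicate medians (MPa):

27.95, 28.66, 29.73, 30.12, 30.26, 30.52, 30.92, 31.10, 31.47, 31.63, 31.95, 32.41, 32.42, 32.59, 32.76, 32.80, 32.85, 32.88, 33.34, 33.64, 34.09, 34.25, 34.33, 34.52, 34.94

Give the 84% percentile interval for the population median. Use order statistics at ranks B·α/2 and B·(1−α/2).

(28.66, 34.33)

α = 0.16; lower rank = 25 × 0.080 = 2; upper rank = 25 × 0.920 = 23.
The 2nd smallest replicate is 28.66; the 23rd is 34.33.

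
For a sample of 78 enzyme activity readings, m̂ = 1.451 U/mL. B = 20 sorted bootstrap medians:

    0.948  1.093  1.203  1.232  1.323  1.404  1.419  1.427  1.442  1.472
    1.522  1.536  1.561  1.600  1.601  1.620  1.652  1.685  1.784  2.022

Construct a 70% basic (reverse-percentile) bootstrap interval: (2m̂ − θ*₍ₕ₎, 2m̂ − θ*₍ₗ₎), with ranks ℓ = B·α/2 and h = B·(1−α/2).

Percentile endpoints at ranks 3 and 17: θ*₍3₎ = 1.203, θ*₍17₎ = 1.652.
Basic interval reflects these around m̂:
  lower = 2 × 1.451 − 1.652 = 1.250
  upper = 2 × 1.451 − 1.203 = 1.699

(1.250, 1.699)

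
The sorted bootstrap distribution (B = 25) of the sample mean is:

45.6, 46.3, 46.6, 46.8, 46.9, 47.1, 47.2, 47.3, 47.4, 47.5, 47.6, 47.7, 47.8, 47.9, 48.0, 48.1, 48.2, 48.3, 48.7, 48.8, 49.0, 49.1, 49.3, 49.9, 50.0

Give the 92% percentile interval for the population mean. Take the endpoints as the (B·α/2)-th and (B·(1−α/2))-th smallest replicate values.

α = 0.08; lower rank = 25 × 0.040 = 1; upper rank = 25 × 0.960 = 24.
The 1st smallest replicate is 45.6; the 24th is 49.9.

(45.6, 49.9)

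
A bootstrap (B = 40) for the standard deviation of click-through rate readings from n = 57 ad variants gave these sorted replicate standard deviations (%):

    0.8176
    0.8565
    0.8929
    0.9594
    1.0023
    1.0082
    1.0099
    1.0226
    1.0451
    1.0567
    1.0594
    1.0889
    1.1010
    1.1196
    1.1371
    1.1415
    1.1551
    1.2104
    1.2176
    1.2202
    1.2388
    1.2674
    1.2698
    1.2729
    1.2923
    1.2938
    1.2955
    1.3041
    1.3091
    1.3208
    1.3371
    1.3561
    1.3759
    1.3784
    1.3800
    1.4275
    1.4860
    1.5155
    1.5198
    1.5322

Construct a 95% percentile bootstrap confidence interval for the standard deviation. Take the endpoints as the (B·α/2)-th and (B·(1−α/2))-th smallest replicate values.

α = 0.05; lower rank = 40 × 0.025 = 1; upper rank = 40 × 0.975 = 39.
The 1st smallest replicate is 0.8176; the 39th is 1.5198.

(0.8176, 1.5198)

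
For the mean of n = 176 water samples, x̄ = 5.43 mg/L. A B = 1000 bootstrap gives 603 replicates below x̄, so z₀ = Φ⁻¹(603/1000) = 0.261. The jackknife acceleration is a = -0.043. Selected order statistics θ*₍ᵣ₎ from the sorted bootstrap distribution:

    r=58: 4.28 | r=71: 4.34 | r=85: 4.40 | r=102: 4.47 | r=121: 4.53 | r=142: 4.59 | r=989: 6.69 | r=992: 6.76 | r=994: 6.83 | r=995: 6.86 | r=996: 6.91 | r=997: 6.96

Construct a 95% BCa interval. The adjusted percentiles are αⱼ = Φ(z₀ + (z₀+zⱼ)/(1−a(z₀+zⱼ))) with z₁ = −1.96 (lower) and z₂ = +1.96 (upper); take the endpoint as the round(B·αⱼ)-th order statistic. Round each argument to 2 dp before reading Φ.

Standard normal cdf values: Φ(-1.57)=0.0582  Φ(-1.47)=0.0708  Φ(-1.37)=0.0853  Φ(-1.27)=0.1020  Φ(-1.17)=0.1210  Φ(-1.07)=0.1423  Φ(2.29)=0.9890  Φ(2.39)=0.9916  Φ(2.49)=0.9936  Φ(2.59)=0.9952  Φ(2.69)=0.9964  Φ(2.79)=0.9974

Lower: z₀ + z₁ = 0.261 + (-1.960) = -1.699; 1 − a(z₀+z₁) = 1 − (-0.043)(-1.699) = 0.9269; argument = 0.261 + (-1.699)/0.9269 = -1.5719 → -1.57.
α₁ = Φ(-1.57) = 0.0582; rank = round(1000 × 0.0582) = 58; θ*₍58₎ = 4.28.
Upper: z₀ + z₂ = 2.221; 1 − a(z₀+z₂) = 1.0955; argument = 2.2884 → 2.29; α₂ = 0.9890; rank = 989; θ*₍989₎ = 6.69.

(4.28, 6.69)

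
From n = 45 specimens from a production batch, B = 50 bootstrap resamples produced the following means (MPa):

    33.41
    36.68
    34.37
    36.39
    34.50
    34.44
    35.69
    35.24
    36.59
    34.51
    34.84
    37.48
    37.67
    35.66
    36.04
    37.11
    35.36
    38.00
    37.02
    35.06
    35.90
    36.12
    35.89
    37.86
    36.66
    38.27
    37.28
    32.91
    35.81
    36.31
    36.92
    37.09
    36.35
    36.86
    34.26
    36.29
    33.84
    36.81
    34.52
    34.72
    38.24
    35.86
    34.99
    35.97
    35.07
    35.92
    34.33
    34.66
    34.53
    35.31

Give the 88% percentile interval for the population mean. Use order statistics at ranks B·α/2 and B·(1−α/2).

Sorted replicates: 32.91, 33.41, 33.84, 34.26, 34.33, 34.37, 34.44, 34.50, 34.51, 34.52, 34.53, 34.66, 34.72, 34.84, 34.99, 35.06, 35.07, 35.24, 35.31, 35.36, 35.66, 35.69, 35.81, 35.86, 35.89, 35.90, 35.92, 35.97, 36.04, 36.12, 36.29, 36.31, 36.35, 36.39, 36.59, 36.66, 36.68, 36.81, 36.86, 36.92, 37.02, 37.09, 37.11, 37.28, 37.48, 37.67, 37.86, 38.00, 38.24, 38.27
α = 0.12; lower rank = 50 × 0.060 = 3; upper rank = 50 × 0.940 = 47.
The 3rd smallest replicate is 33.84; the 47th is 37.86.

(33.84, 37.86)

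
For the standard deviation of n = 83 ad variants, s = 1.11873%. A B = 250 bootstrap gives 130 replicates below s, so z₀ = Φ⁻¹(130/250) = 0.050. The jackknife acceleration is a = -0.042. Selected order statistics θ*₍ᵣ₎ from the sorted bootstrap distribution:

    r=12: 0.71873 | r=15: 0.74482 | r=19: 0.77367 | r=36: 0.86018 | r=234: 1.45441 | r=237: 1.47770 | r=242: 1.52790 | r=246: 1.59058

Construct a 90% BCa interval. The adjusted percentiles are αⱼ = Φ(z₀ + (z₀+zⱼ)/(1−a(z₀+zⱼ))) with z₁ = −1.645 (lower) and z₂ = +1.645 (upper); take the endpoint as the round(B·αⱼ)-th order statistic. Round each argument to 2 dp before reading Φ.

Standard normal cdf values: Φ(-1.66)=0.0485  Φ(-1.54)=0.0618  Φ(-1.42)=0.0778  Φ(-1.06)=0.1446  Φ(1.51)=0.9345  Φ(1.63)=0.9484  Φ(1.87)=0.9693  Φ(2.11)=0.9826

Lower: z₀ + z₁ = 0.050 + (-1.645) = -1.595; 1 − a(z₀+z₁) = 1 − (-0.042)(-1.595) = 0.9330; argument = 0.050 + (-1.595)/0.9330 = -1.6595 → -1.66.
α₁ = Φ(-1.66) = 0.0485; rank = round(250 × 0.0485) = 12; θ*₍12₎ = 0.71873.
Upper: z₀ + z₂ = 1.695; 1 − a(z₀+z₂) = 1.0712; argument = 1.6324 → 1.63; α₂ = 0.9484; rank = 237; θ*₍237₎ = 1.47770.

(0.71873, 1.47770)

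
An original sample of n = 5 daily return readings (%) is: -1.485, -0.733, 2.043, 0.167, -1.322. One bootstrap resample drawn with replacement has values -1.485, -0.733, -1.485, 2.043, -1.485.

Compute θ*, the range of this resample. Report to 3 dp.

Range = 2.043 − -1.485 = 3.528

θ* = 3.528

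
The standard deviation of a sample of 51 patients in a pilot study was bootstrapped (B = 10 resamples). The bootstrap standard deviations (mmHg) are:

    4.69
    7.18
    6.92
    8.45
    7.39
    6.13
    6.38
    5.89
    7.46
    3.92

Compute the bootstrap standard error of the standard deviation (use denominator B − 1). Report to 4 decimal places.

Bootstrap SE is the standard deviation of the 10 replicate standard deviations.
Mean of replicates: (4.69 + 7.18 + 6.92 + 8.45 + 7.39 + 6.13 + 6.38 + 5.89 + 7.46 + 3.92) / 10 = 64.41000 / 10 = 6.44100
Sum of squared deviations: (−1.75100)² + (+0.73900)² + (+0.47900)² + (+2.00900)² + (+0.94900)² + (−0.31100)² + (−0.06100)² + (−0.55100)² + (+1.01900)² + (−2.52100)² = 16.57609
Variance = 16.57609 / 9 = 1.84179
SE* = √1.84179

SE* = 1.3571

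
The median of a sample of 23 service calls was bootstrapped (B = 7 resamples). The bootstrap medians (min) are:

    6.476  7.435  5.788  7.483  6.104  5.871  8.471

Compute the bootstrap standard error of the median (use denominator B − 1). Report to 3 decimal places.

Bootstrap SE is the standard deviation of the 7 replicate medians.
Mean of replicates: (6.476 + 7.435 + 5.788 + 7.483 + 6.104 + 5.871 + 8.471) / 7 = 47.6280 / 7 = 6.8040
Sum of squared deviations: (−0.3280)² + (+0.6310)² + (−1.0160)² + (+0.6790)² + (−0.7000)² + (−0.9330)² + (+1.6670)² = 6.1384
Variance = 6.1384 / 6 = 1.0231
SE* = √1.0231

SE* = 1.011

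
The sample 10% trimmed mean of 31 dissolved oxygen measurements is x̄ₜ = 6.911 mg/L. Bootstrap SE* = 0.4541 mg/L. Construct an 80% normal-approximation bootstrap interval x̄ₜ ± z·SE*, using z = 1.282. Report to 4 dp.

(6.3288, 7.4932)

Margin = 1.282 × 0.4541 = 0.58216
Interval: 6.911 ± 0.58216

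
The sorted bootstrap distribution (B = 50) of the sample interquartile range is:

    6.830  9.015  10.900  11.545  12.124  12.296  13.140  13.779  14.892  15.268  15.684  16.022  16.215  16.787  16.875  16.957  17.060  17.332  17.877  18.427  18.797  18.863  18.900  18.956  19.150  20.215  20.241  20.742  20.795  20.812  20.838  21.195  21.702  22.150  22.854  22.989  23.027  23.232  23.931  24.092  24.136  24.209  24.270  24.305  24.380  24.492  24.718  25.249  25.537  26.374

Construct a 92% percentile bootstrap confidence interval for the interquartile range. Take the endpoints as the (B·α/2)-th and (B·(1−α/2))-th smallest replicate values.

α = 0.08; lower rank = 50 × 0.040 = 2; upper rank = 50 × 0.960 = 48.
The 2nd smallest replicate is 9.015; the 48th is 25.249.

(9.015, 25.249)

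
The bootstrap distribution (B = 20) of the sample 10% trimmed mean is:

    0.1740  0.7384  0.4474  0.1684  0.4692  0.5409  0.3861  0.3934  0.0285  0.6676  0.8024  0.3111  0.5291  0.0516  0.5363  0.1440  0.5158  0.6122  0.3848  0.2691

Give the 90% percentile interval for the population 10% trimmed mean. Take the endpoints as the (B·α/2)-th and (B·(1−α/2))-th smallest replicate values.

Sorted replicates: 0.0285, 0.0516, 0.1440, 0.1684, 0.1740, 0.2691, 0.3111, 0.3848, 0.3861, 0.3934, 0.4474, 0.4692, 0.5158, 0.5291, 0.5363, 0.5409, 0.6122, 0.6676, 0.7384, 0.8024
α = 0.10; lower rank = 20 × 0.050 = 1; upper rank = 20 × 0.950 = 19.
The 1st smallest replicate is 0.0285; the 19th is 0.7384.

(0.0285, 0.7384)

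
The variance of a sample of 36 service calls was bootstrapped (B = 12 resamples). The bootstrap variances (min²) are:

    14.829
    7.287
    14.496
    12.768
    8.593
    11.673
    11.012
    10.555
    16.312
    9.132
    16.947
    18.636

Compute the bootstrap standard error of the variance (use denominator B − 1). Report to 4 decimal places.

Bootstrap SE is the standard deviation of the 12 replicate variances.
Mean of replicates: (14.829 + 7.287 + 14.496 + 12.768 + 8.593 + 11.673 + 11.012 + 10.555 + 16.312 + 9.132 + 16.947 + 18.636) / 12 = 152.24000 / 12 = 12.68667
Sum of squared deviations: (+2.14233)² + (−5.39967)² + (+1.80933)² + (+0.08133)² + (−4.09367)² + (−1.01367)² + (−1.67467)² + (−2.13167)² + (+3.62533)² + (−3.55467)² + (+4.26033)² + (+5.94933)² = 141.48414
Variance = 141.48414 / 11 = 12.86219
SE* = √12.86219

SE* = 3.5864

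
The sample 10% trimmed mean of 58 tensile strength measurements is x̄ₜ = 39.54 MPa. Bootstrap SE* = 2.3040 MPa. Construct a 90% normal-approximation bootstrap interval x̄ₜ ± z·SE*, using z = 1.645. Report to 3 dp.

Margin = 1.645 × 2.3040 = 3.7901
Interval: 39.54 ± 3.7901

(35.750, 43.330)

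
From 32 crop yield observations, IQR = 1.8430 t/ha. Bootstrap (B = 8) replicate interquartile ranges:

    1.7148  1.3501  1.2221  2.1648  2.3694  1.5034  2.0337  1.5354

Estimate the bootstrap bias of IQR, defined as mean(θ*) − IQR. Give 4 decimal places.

mean(θ*) = (1.7148 + 1.3501 + 1.2221 + 2.1648 + 2.3694 + 1.5034 + 2.0337 + 1.5354) / 8 = 1.73671
bias = 1.73671 − 1.8430

bias = −0.1063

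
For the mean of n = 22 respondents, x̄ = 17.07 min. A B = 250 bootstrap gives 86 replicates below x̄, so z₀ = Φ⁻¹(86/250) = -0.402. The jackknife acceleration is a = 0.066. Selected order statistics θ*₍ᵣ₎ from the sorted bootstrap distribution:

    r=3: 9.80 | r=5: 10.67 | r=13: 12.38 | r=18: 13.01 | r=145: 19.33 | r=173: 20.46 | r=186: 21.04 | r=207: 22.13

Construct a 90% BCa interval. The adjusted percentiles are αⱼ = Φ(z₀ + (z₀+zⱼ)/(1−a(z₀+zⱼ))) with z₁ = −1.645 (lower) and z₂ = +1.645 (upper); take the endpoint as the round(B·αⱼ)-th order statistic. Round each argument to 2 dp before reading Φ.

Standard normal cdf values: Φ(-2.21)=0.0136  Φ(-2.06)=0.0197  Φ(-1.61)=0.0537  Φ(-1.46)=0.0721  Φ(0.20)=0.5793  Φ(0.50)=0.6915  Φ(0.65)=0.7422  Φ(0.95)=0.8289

Lower: z₀ + z₁ = -0.402 + (-1.645) = -2.047; 1 − a(z₀+z₁) = 1 − (0.066)(-2.047) = 1.1351; argument = -0.402 + (-2.047)/1.1351 = -2.2054 → -2.21.
α₁ = Φ(-2.21) = 0.0136; rank = round(250 × 0.0136) = 3; θ*₍3₎ = 9.80.
Upper: z₀ + z₂ = 1.243; 1 − a(z₀+z₂) = 0.9180; argument = 0.9521 → 0.95; α₂ = 0.8289; rank = 207; θ*₍207₎ = 22.13.

(9.80, 22.13)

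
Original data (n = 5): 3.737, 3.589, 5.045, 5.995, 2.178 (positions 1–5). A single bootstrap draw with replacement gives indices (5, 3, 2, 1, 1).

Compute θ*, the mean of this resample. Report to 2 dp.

Resample values: 2.178, 5.045, 3.589, 3.737, 3.737.
Mean = (2.178 + 5.045 + 3.589 + 3.737 + 3.737) / 5 = 18.2860 / 5 = 3.66

θ* = 3.66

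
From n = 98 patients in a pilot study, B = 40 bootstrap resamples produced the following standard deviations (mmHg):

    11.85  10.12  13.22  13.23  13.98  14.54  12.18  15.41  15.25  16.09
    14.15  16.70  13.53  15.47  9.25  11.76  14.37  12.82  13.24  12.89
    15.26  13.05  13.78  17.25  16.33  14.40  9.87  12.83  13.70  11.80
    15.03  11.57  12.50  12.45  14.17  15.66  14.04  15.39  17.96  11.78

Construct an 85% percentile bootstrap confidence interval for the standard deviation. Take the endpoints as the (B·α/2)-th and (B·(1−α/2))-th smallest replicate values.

Sorted replicates: 9.25, 9.87, 10.12, 11.57, 11.76, 11.78, 11.80, 11.85, 12.18, 12.45, 12.50, 12.82, 12.83, 12.89, 13.05, 13.22, 13.23, 13.24, 13.53, 13.70, 13.78, 13.98, 14.04, 14.15, 14.17, 14.37, 14.40, 14.54, 15.03, 15.25, 15.26, 15.39, 15.41, 15.47, 15.66, 16.09, 16.33, 16.70, 17.25, 17.96
α = 0.15; lower rank = 40 × 0.075 = 3; upper rank = 40 × 0.925 = 37.
The 3rd smallest replicate is 10.12; the 37th is 16.33.

(10.12, 16.33)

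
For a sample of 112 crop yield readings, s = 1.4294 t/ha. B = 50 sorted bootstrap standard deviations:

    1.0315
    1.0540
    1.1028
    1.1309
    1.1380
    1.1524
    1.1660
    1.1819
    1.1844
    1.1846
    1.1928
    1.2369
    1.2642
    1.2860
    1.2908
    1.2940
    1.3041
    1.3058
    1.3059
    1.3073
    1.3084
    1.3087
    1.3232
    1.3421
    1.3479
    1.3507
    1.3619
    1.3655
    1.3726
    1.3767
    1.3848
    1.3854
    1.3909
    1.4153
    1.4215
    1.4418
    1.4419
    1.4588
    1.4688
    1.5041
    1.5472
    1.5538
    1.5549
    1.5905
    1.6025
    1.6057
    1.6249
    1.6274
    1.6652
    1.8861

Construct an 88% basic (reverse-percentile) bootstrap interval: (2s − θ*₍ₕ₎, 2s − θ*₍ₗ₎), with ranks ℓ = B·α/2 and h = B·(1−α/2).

Percentile endpoints at ranks 3 and 47: θ*₍3₎ = 1.1028, θ*₍47₎ = 1.6249.
Basic interval reflects these around s:
  lower = 2 × 1.4294 − 1.6249 = 1.2339
  upper = 2 × 1.4294 − 1.1028 = 1.7560

(1.2339, 1.7560)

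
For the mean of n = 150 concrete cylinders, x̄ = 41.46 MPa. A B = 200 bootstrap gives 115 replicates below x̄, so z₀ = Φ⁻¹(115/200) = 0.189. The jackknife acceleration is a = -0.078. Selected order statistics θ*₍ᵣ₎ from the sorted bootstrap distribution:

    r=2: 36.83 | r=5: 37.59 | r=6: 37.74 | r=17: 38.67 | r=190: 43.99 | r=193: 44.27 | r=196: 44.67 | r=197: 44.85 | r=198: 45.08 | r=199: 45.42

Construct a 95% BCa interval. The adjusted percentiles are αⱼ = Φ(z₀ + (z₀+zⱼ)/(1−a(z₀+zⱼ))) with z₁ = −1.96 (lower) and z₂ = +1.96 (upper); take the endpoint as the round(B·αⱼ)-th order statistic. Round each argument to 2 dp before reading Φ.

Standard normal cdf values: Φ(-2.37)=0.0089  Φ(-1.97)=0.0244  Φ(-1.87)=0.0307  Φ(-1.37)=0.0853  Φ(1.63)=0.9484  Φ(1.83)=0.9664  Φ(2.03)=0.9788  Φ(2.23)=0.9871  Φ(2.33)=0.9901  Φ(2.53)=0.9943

(37.74, 44.67)

Lower: z₀ + z₁ = 0.189 + (-1.960) = -1.771; 1 − a(z₀+z₁) = 1 − (-0.078)(-1.771) = 0.8619; argument = 0.189 + (-1.771)/0.8619 = -1.8659 → -1.87.
α₁ = Φ(-1.87) = 0.0307; rank = round(200 × 0.0307) = 6; θ*₍6₎ = 37.74.
Upper: z₀ + z₂ = 2.149; 1 − a(z₀+z₂) = 1.1676; argument = 2.0295 → 2.03; α₂ = 0.9788; rank = 196; θ*₍196₎ = 44.67.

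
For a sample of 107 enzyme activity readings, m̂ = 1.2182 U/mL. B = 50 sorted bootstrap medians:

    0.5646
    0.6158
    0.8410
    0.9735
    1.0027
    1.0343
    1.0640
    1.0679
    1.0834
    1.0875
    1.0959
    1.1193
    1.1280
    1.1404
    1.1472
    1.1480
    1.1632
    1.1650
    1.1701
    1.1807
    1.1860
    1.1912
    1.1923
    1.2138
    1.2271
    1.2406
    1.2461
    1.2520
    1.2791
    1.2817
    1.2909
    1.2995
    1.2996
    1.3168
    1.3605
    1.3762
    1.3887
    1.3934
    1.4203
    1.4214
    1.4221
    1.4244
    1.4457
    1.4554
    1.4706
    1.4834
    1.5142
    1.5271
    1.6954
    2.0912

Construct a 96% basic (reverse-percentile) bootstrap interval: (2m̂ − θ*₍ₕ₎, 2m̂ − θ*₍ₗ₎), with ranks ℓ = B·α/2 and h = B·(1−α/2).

Percentile endpoints at ranks 1 and 49: θ*₍1₎ = 0.5646, θ*₍49₎ = 1.6954.
Basic interval reflects these around m̂:
  lower = 2 × 1.2182 − 1.6954 = 0.7410
  upper = 2 × 1.2182 − 0.5646 = 1.8718

(0.7410, 1.8718)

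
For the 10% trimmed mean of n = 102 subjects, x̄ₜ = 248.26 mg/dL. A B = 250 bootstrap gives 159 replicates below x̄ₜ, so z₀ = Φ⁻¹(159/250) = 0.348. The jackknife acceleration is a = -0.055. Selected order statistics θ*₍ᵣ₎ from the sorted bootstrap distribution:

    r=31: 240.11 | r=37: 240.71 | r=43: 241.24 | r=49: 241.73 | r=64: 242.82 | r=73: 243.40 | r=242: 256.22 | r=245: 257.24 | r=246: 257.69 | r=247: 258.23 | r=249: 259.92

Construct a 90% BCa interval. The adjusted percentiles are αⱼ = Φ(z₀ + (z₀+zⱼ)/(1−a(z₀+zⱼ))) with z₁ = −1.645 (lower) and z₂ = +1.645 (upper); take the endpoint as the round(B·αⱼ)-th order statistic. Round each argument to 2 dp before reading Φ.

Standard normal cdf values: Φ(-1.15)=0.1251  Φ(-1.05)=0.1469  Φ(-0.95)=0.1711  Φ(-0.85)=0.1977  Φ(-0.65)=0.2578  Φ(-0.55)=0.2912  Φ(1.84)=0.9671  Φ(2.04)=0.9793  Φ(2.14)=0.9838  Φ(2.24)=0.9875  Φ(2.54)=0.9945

(240.71, 257.69)

Lower: z₀ + z₁ = 0.348 + (-1.645) = -1.297; 1 − a(z₀+z₁) = 1 − (-0.055)(-1.297) = 0.9287; argument = 0.348 + (-1.297)/0.9287 = -1.0486 → -1.05.
α₁ = Φ(-1.05) = 0.1469; rank = round(250 × 0.1469) = 37; θ*₍37₎ = 240.71.
Upper: z₀ + z₂ = 1.993; 1 − a(z₀+z₂) = 1.1096; argument = 2.1441 → 2.14; α₂ = 0.9838; rank = 246; θ*₍246₎ = 257.69.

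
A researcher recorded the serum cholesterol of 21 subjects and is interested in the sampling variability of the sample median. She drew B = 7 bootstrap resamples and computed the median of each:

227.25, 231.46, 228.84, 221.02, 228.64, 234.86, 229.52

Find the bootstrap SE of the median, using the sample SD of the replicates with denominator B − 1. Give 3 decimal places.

Bootstrap SE is the standard deviation of the 7 replicate medians.
Mean of replicates: (227.25 + 231.46 + 228.84 + 221.02 + 228.64 + 234.86 + 229.52) / 7 = 1601.5900 / 7 = 228.7986
Sum of squared deviations: (−1.5486)² + (+2.6614)² + (+0.0414)² + (−7.7786)² + (−0.1586)² + (+6.0614)² + (+0.7214)² = 107.2757
Variance = 107.2757 / 6 = 17.8793
SE* = √17.8793

SE* = 4.228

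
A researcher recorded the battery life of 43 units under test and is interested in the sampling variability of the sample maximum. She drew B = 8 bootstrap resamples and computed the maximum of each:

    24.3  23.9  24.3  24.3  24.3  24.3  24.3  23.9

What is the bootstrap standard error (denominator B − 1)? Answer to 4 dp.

SE* = 0.1852

Bootstrap SE is the standard deviation of the 8 replicate maximums.
Mean of replicates: (24.3 + 23.9 + 24.3 + 24.3 + 24.3 + 24.3 + 24.3 + 23.9) / 8 = 193.60000 / 8 = 24.20000
Sum of squared deviations: (+0.10000)² + (−0.30000)² + (+0.10000)² + (+0.10000)² + (+0.10000)² + (+0.10000)² + (+0.10000)² + (−0.30000)² = 0.24000
Variance = 0.24000 / 7 = 0.03429
SE* = √0.03429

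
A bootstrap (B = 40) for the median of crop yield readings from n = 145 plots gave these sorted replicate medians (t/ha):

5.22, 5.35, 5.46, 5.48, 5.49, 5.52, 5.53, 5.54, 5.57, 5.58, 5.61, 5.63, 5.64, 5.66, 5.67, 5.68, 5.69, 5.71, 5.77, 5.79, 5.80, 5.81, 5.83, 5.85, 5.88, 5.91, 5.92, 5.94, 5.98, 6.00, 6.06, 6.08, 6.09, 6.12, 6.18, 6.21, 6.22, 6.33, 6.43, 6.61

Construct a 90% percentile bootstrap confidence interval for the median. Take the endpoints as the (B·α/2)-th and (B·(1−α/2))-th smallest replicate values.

(5.35, 6.33)

α = 0.10; lower rank = 40 × 0.050 = 2; upper rank = 40 × 0.950 = 38.
The 2nd smallest replicate is 5.35; the 38th is 6.33.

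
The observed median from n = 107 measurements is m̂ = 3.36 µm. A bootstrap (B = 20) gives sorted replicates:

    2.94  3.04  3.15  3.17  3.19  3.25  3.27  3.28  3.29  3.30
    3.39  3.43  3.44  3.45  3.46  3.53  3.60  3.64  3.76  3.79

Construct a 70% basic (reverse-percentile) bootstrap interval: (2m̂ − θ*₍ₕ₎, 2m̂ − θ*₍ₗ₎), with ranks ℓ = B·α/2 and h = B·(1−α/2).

(3.12, 3.57)

Percentile endpoints at ranks 3 and 17: θ*₍3₎ = 3.15, θ*₍17₎ = 3.60.
Basic interval reflects these around m̂:
  lower = 2 × 3.36 − 3.60 = 3.12
  upper = 2 × 3.36 − 3.15 = 3.57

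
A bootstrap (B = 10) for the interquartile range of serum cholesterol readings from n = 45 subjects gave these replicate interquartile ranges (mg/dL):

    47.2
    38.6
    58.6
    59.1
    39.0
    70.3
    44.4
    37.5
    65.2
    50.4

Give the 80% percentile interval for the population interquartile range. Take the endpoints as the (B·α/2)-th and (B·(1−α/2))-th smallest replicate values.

(37.5, 65.2)

Sorted replicates: 37.5, 38.6, 39.0, 44.4, 47.2, 50.4, 58.6, 59.1, 65.2, 70.3
α = 0.20; lower rank = 10 × 0.100 = 1; upper rank = 10 × 0.900 = 9.
The 1st smallest replicate is 37.5; the 9th is 65.2.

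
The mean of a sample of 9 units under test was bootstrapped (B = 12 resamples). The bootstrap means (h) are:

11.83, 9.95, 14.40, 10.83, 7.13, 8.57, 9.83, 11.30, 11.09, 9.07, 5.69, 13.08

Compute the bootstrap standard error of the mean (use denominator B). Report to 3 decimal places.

Bootstrap SE is the standard deviation of the 12 replicate means.
Mean of replicates: (11.83 + 9.95 + 14.40 + 10.83 + 7.13 + 8.57 + 9.83 + 11.30 + 11.09 + 9.07 + 5.69 + 13.08) / 12 = 122.7700 / 12 = 10.2308
Sum of squared deviations: (+1.5992)² + (−0.2808)² + (+4.1692)² + (+0.5992)² + (−3.1008)² + (−1.6608)² + (−0.4008)² + (+1.0692)² + (+0.8592)² + (−1.1608)² + (−4.5408)² + (+2.8492)² = 64.8771
Variance = 64.8771 / 12 = 5.4064
SE* = √5.4064

SE* = 2.325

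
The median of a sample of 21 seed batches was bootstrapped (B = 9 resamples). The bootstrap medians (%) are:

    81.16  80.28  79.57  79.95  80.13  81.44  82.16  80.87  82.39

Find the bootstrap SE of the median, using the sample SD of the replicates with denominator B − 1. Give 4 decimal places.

SE* = 0.9883

Bootstrap SE is the standard deviation of the 9 replicate medians.
Mean of replicates: (81.16 + 80.28 + 79.57 + 79.95 + 80.13 + 81.44 + 82.16 + 80.87 + 82.39) / 9 = 727.95000 / 9 = 80.88333
Sum of squared deviations: (+0.27667)² + (−0.60333)² + (−1.31333)² + (−0.93333)² + (−0.75333)² + (+0.55667)² + (+1.27667)² + (−0.01333)² + (+1.50667)² = 7.81400
Variance = 7.81400 / 8 = 0.97675
SE* = √0.97675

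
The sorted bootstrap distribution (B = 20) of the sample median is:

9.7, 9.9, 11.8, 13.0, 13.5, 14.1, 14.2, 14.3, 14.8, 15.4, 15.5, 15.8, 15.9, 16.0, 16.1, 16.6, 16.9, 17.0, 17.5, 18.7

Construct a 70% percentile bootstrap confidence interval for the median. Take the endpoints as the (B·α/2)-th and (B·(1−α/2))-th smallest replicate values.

α = 0.30; lower rank = 20 × 0.150 = 3; upper rank = 20 × 0.850 = 17.
The 3rd smallest replicate is 11.8; the 17th is 16.9.

(11.8, 16.9)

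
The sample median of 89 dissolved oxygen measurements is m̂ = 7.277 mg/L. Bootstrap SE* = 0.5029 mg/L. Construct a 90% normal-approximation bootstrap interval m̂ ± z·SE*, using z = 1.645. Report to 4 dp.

(6.4497, 8.1043)

Margin = 1.645 × 0.5029 = 0.82727
Interval: 7.277 ± 0.82727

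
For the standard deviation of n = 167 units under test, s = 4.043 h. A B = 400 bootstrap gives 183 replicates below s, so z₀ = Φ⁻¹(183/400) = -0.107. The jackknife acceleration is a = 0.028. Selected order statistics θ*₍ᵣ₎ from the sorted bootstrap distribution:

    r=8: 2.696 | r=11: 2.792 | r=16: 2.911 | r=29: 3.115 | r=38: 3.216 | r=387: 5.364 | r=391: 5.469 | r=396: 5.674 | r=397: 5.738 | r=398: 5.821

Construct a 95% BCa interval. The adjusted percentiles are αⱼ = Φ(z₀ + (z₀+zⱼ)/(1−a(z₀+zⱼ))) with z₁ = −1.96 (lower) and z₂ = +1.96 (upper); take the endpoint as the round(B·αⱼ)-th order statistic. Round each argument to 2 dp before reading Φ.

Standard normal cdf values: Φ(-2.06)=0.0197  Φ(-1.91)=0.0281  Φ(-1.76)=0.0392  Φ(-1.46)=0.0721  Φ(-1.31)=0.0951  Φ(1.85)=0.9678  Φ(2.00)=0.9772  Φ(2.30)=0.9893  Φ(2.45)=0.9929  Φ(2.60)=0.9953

Lower: z₀ + z₁ = -0.107 + (-1.960) = -2.067; 1 − a(z₀+z₁) = 1 − (0.028)(-2.067) = 1.0579; argument = -0.107 + (-2.067)/1.0579 = -2.0609 → -2.06.
α₁ = Φ(-2.06) = 0.0197; rank = round(400 × 0.0197) = 8; θ*₍8₎ = 2.696.
Upper: z₀ + z₂ = 1.853; 1 − a(z₀+z₂) = 0.9481; argument = 1.8474 → 1.85; α₂ = 0.9678; rank = 387; θ*₍387₎ = 5.364.

(2.696, 5.364)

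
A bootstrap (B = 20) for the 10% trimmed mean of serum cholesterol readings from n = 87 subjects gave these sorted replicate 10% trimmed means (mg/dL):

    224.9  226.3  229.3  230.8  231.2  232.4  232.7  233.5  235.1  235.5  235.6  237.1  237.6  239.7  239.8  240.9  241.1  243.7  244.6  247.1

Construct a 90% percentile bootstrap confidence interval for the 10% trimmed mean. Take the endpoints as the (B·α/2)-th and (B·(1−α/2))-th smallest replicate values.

α = 0.10; lower rank = 20 × 0.050 = 1; upper rank = 20 × 0.950 = 19.
The 1st smallest replicate is 224.9; the 19th is 244.6.

(224.9, 244.6)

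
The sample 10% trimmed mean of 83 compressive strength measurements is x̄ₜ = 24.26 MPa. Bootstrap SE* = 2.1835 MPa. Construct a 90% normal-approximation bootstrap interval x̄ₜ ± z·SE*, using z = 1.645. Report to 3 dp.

(20.668, 27.852)

Margin = 1.645 × 2.1835 = 3.5919
Interval: 24.26 ± 3.5919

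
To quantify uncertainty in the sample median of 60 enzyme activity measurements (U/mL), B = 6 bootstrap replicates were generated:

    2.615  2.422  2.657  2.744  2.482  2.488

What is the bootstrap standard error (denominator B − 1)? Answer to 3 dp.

Bootstrap SE is the standard deviation of the 6 replicate medians.
Mean of replicates: (2.615 + 2.422 + 2.657 + 2.744 + 2.482 + 2.488) / 6 = 15.4080 / 6 = 2.5680
Sum of squared deviations: (+0.0470)² + (−0.1460)² + (+0.0890)² + (+0.1760)² + (−0.0860)² + (−0.0800)² = 0.0762
Variance = 0.0762 / 5 = 0.0152
SE* = √0.0152

SE* = 0.123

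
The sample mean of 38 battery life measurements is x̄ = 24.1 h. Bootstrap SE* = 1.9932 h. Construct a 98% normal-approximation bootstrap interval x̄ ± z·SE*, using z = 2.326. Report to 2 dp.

Margin = 2.326 × 1.9932 = 4.636
Interval: 24.1 ± 4.636

(19.46, 28.74)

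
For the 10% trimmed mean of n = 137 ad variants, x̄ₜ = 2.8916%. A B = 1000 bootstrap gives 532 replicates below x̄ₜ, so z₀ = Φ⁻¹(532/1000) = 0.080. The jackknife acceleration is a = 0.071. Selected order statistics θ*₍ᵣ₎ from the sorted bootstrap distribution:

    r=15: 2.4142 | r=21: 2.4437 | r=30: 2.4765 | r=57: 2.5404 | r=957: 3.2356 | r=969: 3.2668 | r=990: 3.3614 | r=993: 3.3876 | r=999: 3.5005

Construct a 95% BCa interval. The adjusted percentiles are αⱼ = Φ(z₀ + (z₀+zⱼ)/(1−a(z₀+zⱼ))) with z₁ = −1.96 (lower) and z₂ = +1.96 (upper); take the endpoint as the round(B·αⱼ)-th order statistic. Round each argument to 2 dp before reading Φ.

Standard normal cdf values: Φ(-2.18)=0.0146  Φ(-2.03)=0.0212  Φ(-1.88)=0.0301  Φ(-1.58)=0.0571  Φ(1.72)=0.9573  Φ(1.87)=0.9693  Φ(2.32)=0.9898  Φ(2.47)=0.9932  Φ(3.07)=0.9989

Lower: z₀ + z₁ = 0.080 + (-1.960) = -1.880; 1 − a(z₀+z₁) = 1 − (0.071)(-1.880) = 1.1335; argument = 0.080 + (-1.880)/1.1335 = -1.5786 → -1.58.
α₁ = Φ(-1.58) = 0.0571; rank = round(1000 × 0.0571) = 57; θ*₍57₎ = 2.5404.
Upper: z₀ + z₂ = 2.040; 1 − a(z₀+z₂) = 0.8552; argument = 2.4655 → 2.47; α₂ = 0.9932; rank = 993; θ*₍993₎ = 3.3876.

(2.5404, 3.3876)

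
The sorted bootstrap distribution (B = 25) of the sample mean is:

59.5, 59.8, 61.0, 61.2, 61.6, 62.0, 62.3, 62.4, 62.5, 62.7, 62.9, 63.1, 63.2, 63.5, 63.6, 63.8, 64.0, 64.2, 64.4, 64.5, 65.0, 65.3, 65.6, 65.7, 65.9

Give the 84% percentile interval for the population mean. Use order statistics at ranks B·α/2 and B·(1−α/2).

α = 0.16; lower rank = 25 × 0.080 = 2; upper rank = 25 × 0.920 = 23.
The 2nd smallest replicate is 59.8; the 23rd is 65.6.

(59.8, 65.6)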